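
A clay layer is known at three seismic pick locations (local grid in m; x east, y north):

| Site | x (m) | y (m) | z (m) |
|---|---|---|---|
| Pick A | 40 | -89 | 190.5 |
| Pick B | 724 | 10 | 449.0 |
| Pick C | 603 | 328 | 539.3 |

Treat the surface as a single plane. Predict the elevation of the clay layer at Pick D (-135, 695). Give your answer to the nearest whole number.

Let the plane be z = a·x + b·y + c.
Pick B−Pick A: 684a + 99b = 258.5;  Pick C−Pick A: 563a + 417b = 348.8.
Solving gives a = 0.31924, b = 0.40544.
Then c = 190.5 − a·40 − b·-89 = 213.81.
At (-135, 695): z = −43.1 + 281.8 + 213.81 = 452.5 m.

452 m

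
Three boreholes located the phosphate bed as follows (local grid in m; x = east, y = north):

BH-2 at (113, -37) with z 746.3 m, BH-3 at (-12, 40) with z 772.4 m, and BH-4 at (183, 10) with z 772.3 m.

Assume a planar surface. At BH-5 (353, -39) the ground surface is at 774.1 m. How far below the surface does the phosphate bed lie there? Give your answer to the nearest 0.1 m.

12.2 m

Two edge vectors: BH-2→BH-3 = (-125, 77, 26.1), BH-2→BH-4 = (70, 47, 26).
Normal n = (BH-2→BH-3) × (BH-2→BH-4) = (775.3, 5077, -11265).
So ∂z/∂x = −n_x/n_z = 0.06882 and ∂z/∂y = −n_y/n_z = 0.45069.
Intercept c from BH-2: 746.3 − 7.78 + 16.68 = 755.20.
At (353, -39): z_contact = 24.29 − 17.58 + 755.20 = 761.92 m.
Depth below ground = 774.1 − 761.92 = 12.2 m.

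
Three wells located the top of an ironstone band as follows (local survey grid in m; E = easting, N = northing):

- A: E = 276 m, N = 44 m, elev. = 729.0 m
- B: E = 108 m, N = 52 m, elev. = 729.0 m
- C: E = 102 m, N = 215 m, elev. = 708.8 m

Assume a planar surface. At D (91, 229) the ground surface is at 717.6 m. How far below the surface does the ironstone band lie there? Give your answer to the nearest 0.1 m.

Two edge vectors: A→B = (-168, 8, 0), A→C = (-174, 171, -20.2).
Normal n = (A→B) × (A→C) = (-161.6, -3393.6, -27336).
So ∂z/∂E = −n_x/n_z = −0.00591 and ∂z/∂N = −n_y/n_z = −0.12414.
Intercept c from A: 729 + 1.63 + 5.46 = 736.09.
At (91, 229): z_contact = −0.54 − 28.43 + 736.09 = 707.13 m.
Depth below ground = 717.6 − 707.13 = 10.5 m.

10.5 m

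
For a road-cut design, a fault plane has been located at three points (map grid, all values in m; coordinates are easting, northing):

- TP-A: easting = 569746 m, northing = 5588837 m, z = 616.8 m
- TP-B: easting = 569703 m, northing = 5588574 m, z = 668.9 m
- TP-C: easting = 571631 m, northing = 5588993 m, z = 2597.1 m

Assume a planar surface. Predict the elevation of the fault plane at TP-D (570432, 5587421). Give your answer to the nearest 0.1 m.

1889.7 m

Two edge vectors: TP-A→TP-B = (-43, -263, 52.1), TP-A→TP-C = (1885, 156, 1980.3).
Normal n = (TP-A→TP-B) × (TP-A→TP-C) = (-528946.5, 183361.4, 489047).
So ∂z/∂easting = −n_x/n_z = 1.081586228 and ∂z/∂northing = −n_y/n_z = −0.374936151.
Intercept c from TP-A: 616.8 − 616229.43 + 2095457.04 = 1479844.41.
At (570432, 5587421): z = 616971.4 − 2094926.1 + 1479844.41 = 1889.7 m.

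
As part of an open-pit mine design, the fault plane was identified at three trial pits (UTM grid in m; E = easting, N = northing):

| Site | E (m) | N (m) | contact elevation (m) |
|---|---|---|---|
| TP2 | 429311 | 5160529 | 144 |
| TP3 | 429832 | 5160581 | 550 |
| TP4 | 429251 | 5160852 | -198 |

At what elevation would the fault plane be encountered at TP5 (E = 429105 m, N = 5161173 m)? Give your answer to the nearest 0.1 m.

-612.9 m

Two edge vectors: TP2→TP3 = (521, 52, 406), TP2→TP4 = (-60, 323, -342).
Normal n = (TP2→TP3) × (TP2→TP4) = (-148922, 153822, 171403).
So ∂z/∂E = −n_x/n_z = 0.868841269 and ∂z/∂N = −n_y/n_z = −0.897428866.
Intercept c from TP2: 144 − 373003.11 + 4631207.69 = 4258348.58.
At (429105, 5161173): z = 372824.1 − 4631785.6 + 4258348.58 = -612.9 m.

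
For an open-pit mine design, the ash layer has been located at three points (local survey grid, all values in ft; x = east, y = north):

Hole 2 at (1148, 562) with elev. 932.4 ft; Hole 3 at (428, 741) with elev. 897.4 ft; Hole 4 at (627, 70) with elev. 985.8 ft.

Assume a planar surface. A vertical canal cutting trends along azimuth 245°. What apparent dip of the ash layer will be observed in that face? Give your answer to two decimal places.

2.18°

Let the plane be z = a·x + b·y + c.
Hole 3−Hole 2: −720a + 179b = −35;  Hole 4−Hole 2: −521a − 492b = 53.4.
Solving gives a = 0.01712, b = −0.12667.
Unit vector along 245° is (sin 245°, cos 245°) = (-0.9063, -0.4226).
Slope in that direction = a·(-0.9063) + b·(-0.4226) = 0.03802.
Apparent dip = arctan|0.03802| = 2.18° (true dip is 7.3°, so apparent ≤ true as expected).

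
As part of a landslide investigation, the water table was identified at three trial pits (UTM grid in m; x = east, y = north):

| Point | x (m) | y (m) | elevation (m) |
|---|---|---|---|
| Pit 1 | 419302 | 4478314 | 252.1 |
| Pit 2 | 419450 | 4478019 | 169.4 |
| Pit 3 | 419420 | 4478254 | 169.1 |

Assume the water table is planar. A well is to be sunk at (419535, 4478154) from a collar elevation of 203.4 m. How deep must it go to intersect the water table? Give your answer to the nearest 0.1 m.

111.1 m

Two edge vectors: Pit 1→Pit 2 = (148, -295, -82.7), Pit 1→Pit 3 = (118, -60, -83).
Normal n = (Pit 1→Pit 2) × (Pit 1→Pit 3) = (19523, 2525.4, 25930).
So ∂z/∂x = −n_x/n_z = −0.752911685 and ∂z/∂y = −n_y/n_z = −0.097392981.
Intercept c from Pit 1: 252.1 + 315697.38 + 436156.35 = 752105.83.
At (419535, 4478154): z_contact = −315872.80 − 436140.77 + 752105.83 = 92.25 m.
Depth below ground = 203.4 − 92.25 = 111.1 m.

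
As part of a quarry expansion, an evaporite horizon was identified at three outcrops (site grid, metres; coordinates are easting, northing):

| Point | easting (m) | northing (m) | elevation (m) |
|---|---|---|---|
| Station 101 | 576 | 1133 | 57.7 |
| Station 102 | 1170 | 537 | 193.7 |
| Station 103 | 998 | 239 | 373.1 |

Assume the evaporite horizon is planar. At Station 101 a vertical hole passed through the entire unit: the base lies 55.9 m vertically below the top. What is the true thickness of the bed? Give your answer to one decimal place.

Two edge vectors: Station 101→Station 102 = (594, -596, 136), Station 101→Station 103 = (422, -894, 315.4).
Normal n = (Station 101→Station 102) × (Station 101→Station 103) = (-66394.4, -129955.6, -279524).
So ∂z/∂easting = −n_x/n_z = −0.23753 and ∂z/∂northing = −n_y/n_z = −0.46492.
|∇z| = √(a²+b²) = 0.52208, so dip δ = arctan(0.52208) = 27.57°.
True thickness = vertical thickness × cos δ = 55.9 × cos 27.57° = 49.6 m.

49.6 m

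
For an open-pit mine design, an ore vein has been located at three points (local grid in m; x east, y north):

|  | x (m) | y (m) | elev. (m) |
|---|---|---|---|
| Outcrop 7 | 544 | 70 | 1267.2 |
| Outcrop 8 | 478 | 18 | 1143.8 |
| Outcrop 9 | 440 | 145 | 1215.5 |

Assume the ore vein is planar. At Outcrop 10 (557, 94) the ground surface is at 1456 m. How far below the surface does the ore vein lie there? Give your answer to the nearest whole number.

Two edge vectors: Outcrop 7→Outcrop 8 = (-66, -52, -123.4), Outcrop 7→Outcrop 9 = (-104, 75, -51.7).
Normal n = (Outcrop 7→Outcrop 8) × (Outcrop 7→Outcrop 9) = (11943.4, 9421.4, -10358).
So ∂z/∂x = −n_x/n_z = 1.15306 and ∂z/∂y = −n_y/n_z = 0.90958.
Intercept c from Outcrop 7: 1267.2 − 627.26 − 63.67 = 576.26.
At (557, 94): z_contact = 642.3 + 85.5 + 576.26 = 1304.0 m.
Depth below ground = 1456 − 1304.0 = 152 m.

152 m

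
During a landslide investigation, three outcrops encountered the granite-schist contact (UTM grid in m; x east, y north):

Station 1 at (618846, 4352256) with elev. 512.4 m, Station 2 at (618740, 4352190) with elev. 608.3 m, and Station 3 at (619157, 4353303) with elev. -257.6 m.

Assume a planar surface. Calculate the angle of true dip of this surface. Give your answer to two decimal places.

Two edge vectors: Station 1→Station 2 = (-106, -66, 95.9), Station 1→Station 3 = (311, 1047, -770).
Normal n = (Station 1→Station 2) × (Station 1→Station 3) = (-49587.3, -51795.1, -90456).
So ∂z/∂x = −n_x/n_z = −0.54819 and ∂z/∂y = −n_y/n_z = −0.57260.
Gradient magnitude |∇z| = √(a² + b²) = √(0.30052 + 0.32787) = 0.79271.
True dip = arctan(0.79271) = 38.40°, dipping toward NE (azimuth ≈ 044°).

38.40°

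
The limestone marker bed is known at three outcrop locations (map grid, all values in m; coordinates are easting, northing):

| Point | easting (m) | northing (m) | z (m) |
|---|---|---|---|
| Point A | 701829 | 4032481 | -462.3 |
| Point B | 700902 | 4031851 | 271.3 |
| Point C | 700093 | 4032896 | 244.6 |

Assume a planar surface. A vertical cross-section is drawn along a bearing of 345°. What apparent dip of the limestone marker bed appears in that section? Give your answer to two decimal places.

15.25°

Let the plane be z = a·easting + b·northing + c.
Point B−Point A: −927a − 630b = 733.6;  Point C−Point A: −1736a + 415b = 706.9.
Solving gives a = −0.50717, b = −0.41818.
Unit vector along 345° is (sin 345°, cos 345°) = (-0.2588, 0.9659).
Slope in that direction = a·(-0.2588) + b·(0.9659) = −0.27267.
Apparent dip = arctan|0.27267| = 15.25° (true dip is 33.3°, so apparent ≤ true as expected).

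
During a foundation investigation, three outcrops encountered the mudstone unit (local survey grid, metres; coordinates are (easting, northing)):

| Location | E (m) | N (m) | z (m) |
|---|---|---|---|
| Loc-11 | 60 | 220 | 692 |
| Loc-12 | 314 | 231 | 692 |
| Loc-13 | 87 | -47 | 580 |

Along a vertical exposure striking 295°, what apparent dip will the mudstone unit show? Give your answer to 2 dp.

Let the plane be z = a·E + b·N + c.
Loc-12−Loc-11: 254a + 11b = 0;  Loc-13−Loc-11: 27a − 267b = −112.
Solving gives a = −0.01809, b = 0.41765.
Unit vector along 295° is (sin 295°, cos 295°) = (-0.9063, 0.4226).
Slope in that direction = a·(-0.9063) + b·(0.4226) = 0.19290.
Apparent dip = arctan|0.19290| = 10.92° (true dip is 22.7°, so apparent ≤ true as expected).

10.92°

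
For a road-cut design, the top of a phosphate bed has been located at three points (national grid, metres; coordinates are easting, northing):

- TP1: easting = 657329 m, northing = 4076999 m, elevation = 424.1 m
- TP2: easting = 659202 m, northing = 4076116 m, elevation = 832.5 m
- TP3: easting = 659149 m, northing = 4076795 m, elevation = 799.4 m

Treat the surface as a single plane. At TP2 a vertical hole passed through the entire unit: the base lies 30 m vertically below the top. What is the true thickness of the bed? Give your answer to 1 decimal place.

29.4 m

Let the plane be z = a·easting + b·northing + c.
TP2−TP1: 1873a − 883b = 408.4;  TP3−TP1: 1820a − 204b = 375.3.
Solving gives a = 0.20252, b = −0.03294.
|∇z| = √(a²+b²) = 0.20518, so dip δ = arctan(0.20518) = 11.59°.
True thickness = vertical thickness × cos δ = 30 × cos 11.59° = 29.4 m.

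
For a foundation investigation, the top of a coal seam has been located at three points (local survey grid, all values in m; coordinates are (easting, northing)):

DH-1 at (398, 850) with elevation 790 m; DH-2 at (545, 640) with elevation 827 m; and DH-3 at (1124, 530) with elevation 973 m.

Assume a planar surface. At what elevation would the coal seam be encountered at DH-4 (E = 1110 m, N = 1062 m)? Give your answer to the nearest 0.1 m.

Let the plane be z = a·E + b·N + c.
DH-2−DH-1: 147a − 210b = 37;  DH-3−DH-1: 726a − 320b = 183.
Solving gives a = 0.252229, b = 0.000370.
Then c = 790 − a·398 − b·850 = 689.30.
At (1110, 1062): z = 280.0 + 0.4 + 689.30 = 969.7 m.

969.7 m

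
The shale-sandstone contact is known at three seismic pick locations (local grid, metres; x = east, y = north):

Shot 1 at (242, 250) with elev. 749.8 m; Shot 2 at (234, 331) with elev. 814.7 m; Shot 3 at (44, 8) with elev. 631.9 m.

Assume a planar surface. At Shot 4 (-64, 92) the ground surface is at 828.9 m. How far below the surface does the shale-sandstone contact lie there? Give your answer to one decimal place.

95.5 m

Two edge vectors: Shot 1→Shot 2 = (-8, 81, 64.9), Shot 1→Shot 3 = (-198, -242, -117.9).
Normal n = (Shot 1→Shot 2) × (Shot 1→Shot 3) = (6155.9, -13793.4, 17974).
So ∂z/∂x = −n_x/n_z = −0.34249 and ∂z/∂y = −n_y/n_z = 0.76741.
Intercept c from Shot 1: 749.8 + 82.88 − 191.85 = 640.83.
At (-64, 92): z_contact = 21.92 + 70.60 + 640.83 = 733.35 m.
Depth below ground = 828.9 − 733.35 = 95.5 m.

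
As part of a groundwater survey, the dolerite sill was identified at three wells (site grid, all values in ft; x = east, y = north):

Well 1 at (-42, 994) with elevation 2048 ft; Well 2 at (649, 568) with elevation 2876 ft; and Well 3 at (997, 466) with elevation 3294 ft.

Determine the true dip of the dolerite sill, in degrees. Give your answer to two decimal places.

Two edge vectors: Well 1→Well 2 = (691, -426, 828), Well 1→Well 3 = (1039, -528, 1246).
Normal n = (Well 1→Well 2) × (Well 1→Well 3) = (-93612, -694, 77766).
So ∂z/∂x = −n_x/n_z = 1.20377 and ∂z/∂y = −n_y/n_z = 0.00892.
Gradient magnitude |∇z| = √(a² + b²) = √(1.44905 + 0.00008) = 1.20380.
True dip = arctan(1.20380) = 50.28°, dipping toward W (azimuth ≈ 270°).

50.28°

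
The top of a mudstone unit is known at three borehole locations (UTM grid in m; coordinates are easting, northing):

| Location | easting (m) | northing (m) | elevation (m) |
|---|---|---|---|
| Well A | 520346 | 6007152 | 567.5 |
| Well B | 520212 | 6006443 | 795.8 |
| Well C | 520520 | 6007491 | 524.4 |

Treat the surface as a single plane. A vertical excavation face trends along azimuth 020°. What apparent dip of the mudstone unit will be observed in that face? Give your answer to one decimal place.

11.5°

Let the plane be z = a·easting + b·northing + c.
Well B−Well A: −134a − 709b = 228.3;  Well C−Well A: 174a + 339b = −43.1.
Solving gives a = 0.60092, b = −0.43558.
Unit vector along 020° is (sin 20°, cos 20°) = (0.3420, 0.9397).
Slope in that direction = a·(0.3420) + b·(0.9397) = −0.20378.
Apparent dip = arctan|0.20378| = 11.5° (true dip is 36.6°, so apparent ≤ true as expected).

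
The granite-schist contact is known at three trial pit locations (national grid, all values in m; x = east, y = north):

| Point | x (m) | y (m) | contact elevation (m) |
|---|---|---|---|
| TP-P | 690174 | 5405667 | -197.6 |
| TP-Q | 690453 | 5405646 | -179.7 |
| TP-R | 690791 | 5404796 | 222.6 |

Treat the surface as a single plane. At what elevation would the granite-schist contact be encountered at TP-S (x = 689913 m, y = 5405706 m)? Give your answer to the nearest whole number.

Let the plane be z = a·x + b·y + c.
TP-Q−TP-P: 279a − 21b = 17.9;  TP-R−TP-P: 617a − 871b = 420.2.
Solving gives a = 0.02941378, b = −0.46159781.
Then c = -197.6 − a·690174 − b·5405667 = 2474745.83.
At (689913, 5405706): z = 20293.0 − 2495262.1 + 2474745.83 = -223.3 m.

-223 m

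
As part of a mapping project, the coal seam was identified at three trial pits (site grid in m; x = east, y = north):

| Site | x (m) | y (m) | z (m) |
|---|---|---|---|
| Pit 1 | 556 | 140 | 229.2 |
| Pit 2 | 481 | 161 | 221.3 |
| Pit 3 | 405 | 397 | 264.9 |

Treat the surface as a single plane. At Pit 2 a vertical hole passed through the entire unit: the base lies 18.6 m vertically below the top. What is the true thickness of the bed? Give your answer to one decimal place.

Let the plane be z = a·x + b·y + c.
Pit 2−Pit 1: −75a + 21b = −7.9;  Pit 3−Pit 1: −151a + 257b = 35.7.
Solving gives a = 0.17263, b = 0.24034.
|∇z| = √(a²+b²) = 0.29591, so dip δ = arctan(0.29591) = 16.48°.
True thickness = vertical thickness × cos δ = 18.6 × cos 16.48° = 17.8 m.

17.8 m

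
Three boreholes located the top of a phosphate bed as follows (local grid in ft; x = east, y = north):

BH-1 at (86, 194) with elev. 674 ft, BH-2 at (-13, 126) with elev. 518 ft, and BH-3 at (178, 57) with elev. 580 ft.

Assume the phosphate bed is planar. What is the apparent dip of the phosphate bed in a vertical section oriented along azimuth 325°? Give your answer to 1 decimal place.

Let the plane be z = a·x + b·y + c.
BH-2−BH-1: −99a − 68b = −156;  BH-3−BH-1: 92a − 137b = −94.
Solving gives a = 0.75584, b = 1.19370.
Unit vector along 325° is (sin 325°, cos 325°) = (-0.5736, 0.8192).
Slope in that direction = a·(-0.5736) + b·(0.8192) = 0.54429.
Apparent dip = arctan|0.54429| = 28.6° (true dip is 54.7°, so apparent ≤ true as expected).

28.6°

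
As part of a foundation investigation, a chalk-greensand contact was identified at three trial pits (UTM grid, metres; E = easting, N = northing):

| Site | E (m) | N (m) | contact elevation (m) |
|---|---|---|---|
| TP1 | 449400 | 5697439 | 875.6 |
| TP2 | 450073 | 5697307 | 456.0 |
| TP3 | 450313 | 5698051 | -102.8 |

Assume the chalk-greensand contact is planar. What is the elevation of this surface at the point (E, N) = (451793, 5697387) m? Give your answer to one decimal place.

-832.2 m

Let the plane be z = a·E + b·N + c.
TP2−TP1: 673a − 132b = −419.6;  TP3−TP1: 913a + 612b = −978.4.
Solving gives a = −0.724924492, b = −0.517228659.
Then c = 875.6 − a·449400 − b·5697439 = 3273535.40.
At (451793, 5697387): z = −327515.8 − 2946851.8 + 3273535.40 = -832.2 m.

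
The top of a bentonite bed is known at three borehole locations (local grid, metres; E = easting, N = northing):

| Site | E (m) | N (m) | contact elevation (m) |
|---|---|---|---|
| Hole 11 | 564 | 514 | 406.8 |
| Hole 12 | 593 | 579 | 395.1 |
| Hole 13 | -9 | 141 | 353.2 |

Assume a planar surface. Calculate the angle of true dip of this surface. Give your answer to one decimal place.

23.3°

Two edge vectors: Hole 11→Hole 12 = (29, 65, -11.7), Hole 11→Hole 13 = (-573, -373, -53.6).
Normal n = (Hole 11→Hole 12) × (Hole 11→Hole 13) = (-7848.1, 8258.5, 26428).
So ∂z/∂E = −n_x/n_z = 0.29696 and ∂z/∂N = −n_y/n_z = −0.31249.
Gradient magnitude |∇z| = √(a² + b²) = √(0.08819 + 0.09765) = 0.43109.
True dip = arctan(0.43109) = 23.3°, dipping toward NW (azimuth ≈ 316°).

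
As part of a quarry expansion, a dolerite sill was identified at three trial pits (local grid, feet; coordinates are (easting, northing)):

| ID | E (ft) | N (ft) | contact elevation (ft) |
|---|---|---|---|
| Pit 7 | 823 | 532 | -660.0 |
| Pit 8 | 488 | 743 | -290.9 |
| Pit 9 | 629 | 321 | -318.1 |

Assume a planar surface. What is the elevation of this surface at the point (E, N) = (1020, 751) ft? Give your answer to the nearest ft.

-1009 ft

Two edge vectors: Pit 7→Pit 8 = (-335, 211, 369.1), Pit 7→Pit 9 = (-194, -211, 341.9).
Normal n = (Pit 7→Pit 8) × (Pit 7→Pit 9) = (150021, 42931.1, 111619).
So ∂z/∂E = −n_x/n_z = −1.34405 and ∂z/∂N = −n_y/n_z = −0.38462.
Intercept c from Pit 7: -660 + 1106.15 + 204.62 = 650.77.
At (1020, 751): z = −1370.9 − 288.9 + 650.77 = -1009.0 ft.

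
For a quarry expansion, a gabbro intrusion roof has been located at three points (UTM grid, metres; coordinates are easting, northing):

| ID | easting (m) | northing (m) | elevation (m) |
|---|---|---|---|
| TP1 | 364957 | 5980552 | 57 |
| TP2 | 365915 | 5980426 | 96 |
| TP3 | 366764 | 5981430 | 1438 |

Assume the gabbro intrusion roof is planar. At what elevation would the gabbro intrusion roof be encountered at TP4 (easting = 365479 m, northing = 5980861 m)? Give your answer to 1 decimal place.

520.8 m

Let the plane be z = a·easting + b·northing + c.
TP2−TP1: 958a − 126b = 39;  TP3−TP1: 1807a + 878b = 1381.
Solving gives a = 0.194841721, b = 1.171891812.
Then c = 57 − a·364957 − b·5980552 = −7079611.77.
At (365479, 5980861): z = 71210.6 + 7008922.0 − 7079611.77 = 520.8 m.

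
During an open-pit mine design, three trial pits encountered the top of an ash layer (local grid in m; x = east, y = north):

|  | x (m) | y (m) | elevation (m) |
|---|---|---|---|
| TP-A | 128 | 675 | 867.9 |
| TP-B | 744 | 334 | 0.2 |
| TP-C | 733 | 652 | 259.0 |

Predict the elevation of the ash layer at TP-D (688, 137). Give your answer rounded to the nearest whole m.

-99 m

Let the plane be z = a·x + b·y + c.
TP-B−TP-A: 616a − 341b = −867.7;  TP-C−TP-A: 605a − 23b = −608.9.
Solving gives a = −0.97679, b = 0.78005.
Then c = 867.9 − a·128 − b·675 = 466.40.
At (688, 137): z = −672.0 + 106.9 + 466.40 = -98.8 m.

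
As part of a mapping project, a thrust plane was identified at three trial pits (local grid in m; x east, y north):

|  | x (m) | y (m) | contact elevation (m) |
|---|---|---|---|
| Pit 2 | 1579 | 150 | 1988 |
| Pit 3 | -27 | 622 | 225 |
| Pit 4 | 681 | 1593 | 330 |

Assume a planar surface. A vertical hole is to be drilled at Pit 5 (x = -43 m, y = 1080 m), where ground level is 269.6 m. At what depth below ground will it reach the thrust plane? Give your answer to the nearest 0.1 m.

320.6 m

Two edge vectors: Pit 2→Pit 3 = (-1606, 472, -1763), Pit 2→Pit 4 = (-898, 1443, -1658).
Normal n = (Pit 2→Pit 3) × (Pit 2→Pit 4) = (1761433, -1079574, -1893602).
So ∂z/∂x = −n_x/n_z = 0.930202 and ∂z/∂y = −n_y/n_z = −0.570117.
Intercept c from Pit 2: 1988 − 1468.79 + 85.52 = 604.73.
At (-43, 1080): z_contact = −40.00 − 615.73 + 604.73 = -51.00 m.
Depth below ground = 269.6 − (-51.00) = 320.6 m.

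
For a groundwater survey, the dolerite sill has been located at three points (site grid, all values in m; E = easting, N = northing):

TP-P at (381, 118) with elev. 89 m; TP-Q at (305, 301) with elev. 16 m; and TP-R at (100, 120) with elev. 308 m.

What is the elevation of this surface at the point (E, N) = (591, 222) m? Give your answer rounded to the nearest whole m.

-151 m

Two edge vectors: TP-P→TP-Q = (-76, 183, -73), TP-P→TP-R = (-281, 2, 219).
Normal n = (TP-P→TP-Q) × (TP-P→TP-R) = (40223, 37157, 51271).
So ∂z/∂E = −n_x/n_z = −0.78452 and ∂z/∂N = −n_y/n_z = −0.72472.
Intercept c from TP-P: 89 + 298.90 + 85.52 = 473.42.
At (591, 222): z = −463.6 − 160.9 + 473.42 = -151.1 m.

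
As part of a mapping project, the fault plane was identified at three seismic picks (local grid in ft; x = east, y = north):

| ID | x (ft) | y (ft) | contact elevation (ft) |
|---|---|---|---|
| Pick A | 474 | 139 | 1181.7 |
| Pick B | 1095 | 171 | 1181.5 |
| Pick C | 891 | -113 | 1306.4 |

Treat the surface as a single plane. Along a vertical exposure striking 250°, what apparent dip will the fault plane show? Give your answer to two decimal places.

7.65°

Two edge vectors: Pick A→Pick B = (621, 32, -0.2), Pick A→Pick C = (417, -252, 124.7).
Normal n = (Pick A→Pick B) × (Pick A→Pick C) = (3940, -77522.1, -169836).
So ∂z/∂x = −n_x/n_z = 0.02320 and ∂z/∂y = −n_y/n_z = −0.45645.
Unit vector along 250° is (sin 250°, cos 250°) = (-0.9397, -0.3420).
Slope in that direction = a·(-0.9397) + b·(-0.3420) = 0.13432.
Apparent dip = arctan|0.13432| = 7.65° (true dip is 24.6°, so apparent ≤ true as expected).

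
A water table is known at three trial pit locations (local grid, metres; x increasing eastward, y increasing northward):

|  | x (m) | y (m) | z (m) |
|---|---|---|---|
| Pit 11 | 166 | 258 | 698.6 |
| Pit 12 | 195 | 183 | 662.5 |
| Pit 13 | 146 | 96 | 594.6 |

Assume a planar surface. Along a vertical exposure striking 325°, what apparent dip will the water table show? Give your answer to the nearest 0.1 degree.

17.4°

Two edge vectors: Pit 11→Pit 12 = (29, -75, -36.1), Pit 11→Pit 13 = (-20, -162, -104).
Normal n = (Pit 11→Pit 12) × (Pit 11→Pit 13) = (1951.8, 3738, -6198).
So ∂z/∂x = −n_x/n_z = 0.31491 and ∂z/∂y = −n_y/n_z = 0.60310.
Unit vector along 325° is (sin 325°, cos 325°) = (-0.5736, 0.8192).
Slope in that direction = a·(-0.5736) + b·(0.8192) = 0.31340.
Apparent dip = arctan|0.31340| = 17.4° (true dip is 34.2°, so apparent ≤ true as expected).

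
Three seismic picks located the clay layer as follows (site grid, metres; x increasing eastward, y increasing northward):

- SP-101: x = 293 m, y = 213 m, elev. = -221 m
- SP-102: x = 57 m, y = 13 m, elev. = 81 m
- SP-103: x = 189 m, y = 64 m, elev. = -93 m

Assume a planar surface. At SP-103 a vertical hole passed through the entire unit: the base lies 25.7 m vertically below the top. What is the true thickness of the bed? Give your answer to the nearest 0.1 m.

Let the plane be z = a·x + b·y + c.
SP-102−SP-101: −236a − 200b = 302;  SP-103−SP-101: −104a − 149b = 128.
Solving gives a = −1.35046, b = 0.08354.
|∇z| = √(a²+b²) = 1.35304, so dip δ = arctan(1.35304) = 53.53°.
True thickness = vertical thickness × cos δ = 25.7 × cos 53.53° = 15.3 m.

15.3 m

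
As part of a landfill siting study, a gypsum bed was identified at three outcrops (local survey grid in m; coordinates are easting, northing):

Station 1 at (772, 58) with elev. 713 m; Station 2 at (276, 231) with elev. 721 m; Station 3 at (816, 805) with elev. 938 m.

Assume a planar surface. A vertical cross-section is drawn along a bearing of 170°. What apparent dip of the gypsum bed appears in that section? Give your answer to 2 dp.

Let the plane be z = a·easting + b·northing + c.
Station 2−Station 1: −496a + 173b = 8;  Station 3−Station 1: 44a + 747b = 225.
Solving gives a = 0.08714, b = 0.29607.
Unit vector along 170° is (sin 170°, cos 170°) = (0.1736, -0.9848).
Slope in that direction = a·(0.1736) + b·(-0.9848) = −0.27644.
Apparent dip = arctan|0.27644| = 15.45° (true dip is 17.2°, so apparent ≤ true as expected).

15.45°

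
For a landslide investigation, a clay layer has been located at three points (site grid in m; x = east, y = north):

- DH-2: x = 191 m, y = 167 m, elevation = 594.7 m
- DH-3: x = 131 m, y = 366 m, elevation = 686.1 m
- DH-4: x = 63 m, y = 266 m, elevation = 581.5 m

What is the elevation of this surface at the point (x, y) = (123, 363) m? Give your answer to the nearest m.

Two edge vectors: DH-2→DH-3 = (-60, 199, 91.4), DH-2→DH-4 = (-128, 99, -13.2).
Normal n = (DH-2→DH-3) × (DH-2→DH-4) = (-11675.4, -12491.2, 19532).
So ∂z/∂x = −n_x/n_z = 0.59776 and ∂z/∂y = −n_y/n_z = 0.63952.
Intercept c from DH-2: 594.7 − 114.17 − 106.80 = 373.73.
At (123, 363): z = 73.5 + 232.1 + 373.73 = 679.4 m.

679 m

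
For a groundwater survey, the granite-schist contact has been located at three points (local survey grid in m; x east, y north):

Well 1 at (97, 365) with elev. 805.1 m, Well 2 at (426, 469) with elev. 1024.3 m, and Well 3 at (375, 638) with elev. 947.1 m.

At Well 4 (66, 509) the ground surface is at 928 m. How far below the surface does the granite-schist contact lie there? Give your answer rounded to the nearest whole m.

179 m

Let the plane be z = a·x + b·y + c.
Well 2−Well 1: 329a + 104b = 219.2;  Well 3−Well 1: 278a + 273b = 142.
Solving gives a = 0.74006, b = −0.23347.
Then c = 805.1 − a·97 − b·365 = 818.53.
At (66, 509): z_contact = 48.8 − 118.8 + 818.53 = 748.5 m.
Depth below ground = 928 − 748.5 = 179 m.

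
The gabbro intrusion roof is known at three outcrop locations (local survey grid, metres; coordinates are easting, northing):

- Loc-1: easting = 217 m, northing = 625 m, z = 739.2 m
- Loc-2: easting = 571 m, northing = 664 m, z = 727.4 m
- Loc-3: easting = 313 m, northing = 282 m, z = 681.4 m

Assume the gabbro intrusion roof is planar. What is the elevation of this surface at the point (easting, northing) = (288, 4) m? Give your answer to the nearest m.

Let the plane be z = a·easting + b·northing + c.
Loc-2−Loc-1: 354a + 39b = −11.8;  Loc-3−Loc-1: 96a − 343b = −57.8.
Solving gives a = −0.05035, b = 0.15442.
Then c = 739.2 − a·217 − b·625 = 653.61.
At (288, 4): z = −14.5 + 0.6 + 653.61 = 639.7 m.

640 m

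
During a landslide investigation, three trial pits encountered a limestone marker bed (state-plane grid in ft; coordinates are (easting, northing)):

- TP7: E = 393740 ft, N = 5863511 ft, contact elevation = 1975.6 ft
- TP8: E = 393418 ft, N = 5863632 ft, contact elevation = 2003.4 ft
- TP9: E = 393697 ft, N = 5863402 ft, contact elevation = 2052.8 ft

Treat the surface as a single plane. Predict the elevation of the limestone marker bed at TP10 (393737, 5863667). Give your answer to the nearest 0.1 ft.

1884.9 ft

Two edge vectors: TP7→TP8 = (-322, 121, 27.8), TP7→TP9 = (-43, -109, 77.2).
Normal n = (TP7→TP8) × (TP7→TP9) = (12371.4, 23663, 40301).
So ∂z/∂E = −n_x/n_z = −0.306975013 and ∂z/∂N = −n_y/n_z = −0.587156646.
Intercept c from TP7: 1975.6 + 120868.34 + 3442799.45 = 3565643.40.
At (393737, 5863667): z = −120867.4 − 3442891.1 + 3565643.40 = 1884.9 ft.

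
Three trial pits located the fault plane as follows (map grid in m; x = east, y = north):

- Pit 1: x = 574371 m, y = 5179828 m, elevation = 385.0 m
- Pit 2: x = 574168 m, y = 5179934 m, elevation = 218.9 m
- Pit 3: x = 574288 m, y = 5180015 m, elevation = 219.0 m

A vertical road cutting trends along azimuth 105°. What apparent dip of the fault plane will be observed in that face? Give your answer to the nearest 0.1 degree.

31.9°

Two edge vectors: Pit 1→Pit 2 = (-203, 106, -166.1), Pit 1→Pit 3 = (-83, 187, -166).
Normal n = (Pit 1→Pit 2) × (Pit 1→Pit 3) = (13464.7, -19911.7, -29163).
So ∂z/∂x = −n_x/n_z = 0.46170 and ∂z/∂y = −n_y/n_z = −0.68277.
Unit vector along 105° is (sin 105°, cos 105°) = (0.9659, -0.2588).
Slope in that direction = a·(0.9659) + b·(-0.2588) = 0.62269.
Apparent dip = arctan|0.62269| = 31.9° (true dip is 39.5°, so apparent ≤ true as expected).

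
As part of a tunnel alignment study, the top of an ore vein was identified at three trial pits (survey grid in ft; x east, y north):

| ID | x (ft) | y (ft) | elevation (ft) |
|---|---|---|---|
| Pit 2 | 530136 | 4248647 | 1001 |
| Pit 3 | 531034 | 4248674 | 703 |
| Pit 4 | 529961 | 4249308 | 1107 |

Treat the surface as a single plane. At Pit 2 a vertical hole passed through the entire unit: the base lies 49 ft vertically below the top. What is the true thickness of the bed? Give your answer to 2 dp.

46.37 ft

Two edge vectors: Pit 2→Pit 3 = (898, 27, -298), Pit 2→Pit 4 = (-175, 661, 106).
Normal n = (Pit 2→Pit 3) × (Pit 2→Pit 4) = (199840, -43038, 598303).
So ∂z/∂x = −n_x/n_z = −0.33401 and ∂z/∂y = −n_y/n_z = 0.07193.
|∇z| = √(a²+b²) = 0.34167, so dip δ = arctan(0.34167) = 18.86°.
True thickness = vertical thickness × cos δ = 49 × cos 18.86° = 46.37 ft.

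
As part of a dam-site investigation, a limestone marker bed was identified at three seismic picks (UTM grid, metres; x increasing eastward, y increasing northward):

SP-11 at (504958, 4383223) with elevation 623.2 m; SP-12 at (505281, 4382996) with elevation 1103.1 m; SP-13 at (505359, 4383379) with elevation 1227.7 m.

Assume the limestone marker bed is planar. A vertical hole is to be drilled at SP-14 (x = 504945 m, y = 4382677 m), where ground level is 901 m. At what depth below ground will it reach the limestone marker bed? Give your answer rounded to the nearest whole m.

Let the plane be z = a·x + b·y + c.
SP-12−SP-11: 323a − 227b = 479.9;  SP-13−SP-11: 401a + 156b = 604.5.
Solving gives a = 1.49974119, b = 0.01989605.
Then c = 623.2 − a·504958 − b·4383223 = −843891.94.
At (504945, 4382677): z_contact = 757286.8 + 87198.0 − 843891.94 = 592.8 m.
Depth below ground = 901 − 592.8 = 308 m.

308 m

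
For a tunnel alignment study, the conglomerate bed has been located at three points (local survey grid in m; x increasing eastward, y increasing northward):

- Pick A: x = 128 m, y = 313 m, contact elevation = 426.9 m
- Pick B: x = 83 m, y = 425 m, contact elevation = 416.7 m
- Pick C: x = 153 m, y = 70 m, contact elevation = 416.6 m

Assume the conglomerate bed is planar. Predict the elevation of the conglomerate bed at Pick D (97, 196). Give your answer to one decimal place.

402.7 m

Two edge vectors: Pick A→Pick B = (-45, 112, -10.2), Pick A→Pick C = (25, -243, -10.3).
Normal n = (Pick A→Pick B) × (Pick A→Pick C) = (-3632.2, -718.5, 8135).
So ∂z/∂x = −n_x/n_z = 0.44649 and ∂z/∂y = −n_y/n_z = 0.08832.
Intercept c from Pick A: 426.9 − 57.15 − 27.64 = 342.10.
At (97, 196): z = 43.3 + 17.3 + 342.10 = 402.7 m.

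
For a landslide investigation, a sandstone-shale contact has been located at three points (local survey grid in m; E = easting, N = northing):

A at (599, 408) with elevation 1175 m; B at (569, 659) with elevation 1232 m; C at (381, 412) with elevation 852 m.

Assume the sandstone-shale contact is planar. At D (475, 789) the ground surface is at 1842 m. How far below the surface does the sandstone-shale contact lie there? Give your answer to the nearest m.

Let the plane be z = a·E + b·N + c.
B−A: −30a + 251b = 57;  C−A: −218a + 4b = −323.
Solving gives a = 1.48908, b = 0.40507.
Then c = 1175 − a·599 − b·408 = 117.77.
At (475, 789): z_contact = 707.3 + 319.6 + 117.77 = 1144.7 m.
Depth below ground = 1842 − 1144.7 = 697 m.

697 m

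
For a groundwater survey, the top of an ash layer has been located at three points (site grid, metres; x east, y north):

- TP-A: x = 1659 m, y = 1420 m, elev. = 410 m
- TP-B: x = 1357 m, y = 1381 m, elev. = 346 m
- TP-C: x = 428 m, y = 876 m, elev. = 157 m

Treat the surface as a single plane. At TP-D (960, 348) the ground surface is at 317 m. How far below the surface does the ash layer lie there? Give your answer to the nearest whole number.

Two edge vectors: TP-A→TP-B = (-302, -39, -64), TP-A→TP-C = (-1231, -544, -253).
Normal n = (TP-A→TP-B) × (TP-A→TP-C) = (-24949, 2378, 116279).
So ∂z/∂x = −n_x/n_z = 0.21456 and ∂z/∂y = −n_y/n_z = −0.02045.
Intercept c from TP-A: 410 − 355.96 + 29.04 = 83.08.
At (960, 348): z_contact = 206.0 − 7.1 + 83.08 = 281.9 m.
Depth below ground = 317 − 281.9 = 35 m.

35 m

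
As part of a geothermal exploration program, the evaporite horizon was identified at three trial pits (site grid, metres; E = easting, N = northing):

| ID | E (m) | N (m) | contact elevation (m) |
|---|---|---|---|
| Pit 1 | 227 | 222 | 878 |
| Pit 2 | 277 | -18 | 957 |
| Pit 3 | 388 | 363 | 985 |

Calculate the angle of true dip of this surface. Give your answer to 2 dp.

Two edge vectors: Pit 1→Pit 2 = (50, -240, 79), Pit 1→Pit 3 = (161, 141, 107).
Normal n = (Pit 1→Pit 2) × (Pit 1→Pit 3) = (-36819, 7369, 45690).
So ∂z/∂E = −n_x/n_z = 0.80584 and ∂z/∂N = −n_y/n_z = −0.16128.
Gradient magnitude |∇z| = √(a² + b²) = √(0.64938 + 0.02601) = 0.82182.
True dip = arctan(0.82182) = 39.41°, dipping toward WNW (azimuth ≈ 281°).

39.41°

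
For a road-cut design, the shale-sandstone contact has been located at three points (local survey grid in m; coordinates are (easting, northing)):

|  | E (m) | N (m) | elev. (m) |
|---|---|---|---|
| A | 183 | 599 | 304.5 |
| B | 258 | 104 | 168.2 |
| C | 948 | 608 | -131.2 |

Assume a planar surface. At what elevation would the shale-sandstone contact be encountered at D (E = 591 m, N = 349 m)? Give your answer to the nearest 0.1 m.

24.0 m

Two edge vectors: A→B = (75, -495, -136.3), A→C = (765, 9, -435.7).
Normal n = (A→B) × (A→C) = (216898.2, -71592, 379350).
So ∂z/∂E = −n_x/n_z = −0.57176 and ∂z/∂N = −n_y/n_z = 0.18872.
Intercept c from A: 304.5 + 104.63 − 113.04 = 296.09.
At (591, 349): z = −337.9 + 65.9 + 296.09 = 24.0 m.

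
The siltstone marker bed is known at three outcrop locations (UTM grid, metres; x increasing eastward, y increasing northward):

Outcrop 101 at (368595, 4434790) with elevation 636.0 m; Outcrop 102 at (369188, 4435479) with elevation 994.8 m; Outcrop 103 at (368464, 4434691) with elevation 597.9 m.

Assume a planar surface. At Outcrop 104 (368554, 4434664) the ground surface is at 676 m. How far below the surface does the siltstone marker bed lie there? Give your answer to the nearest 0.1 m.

125.4 m

Two edge vectors: Outcrop 101→Outcrop 102 = (593, 689, 358.8), Outcrop 101→Outcrop 103 = (-131, -99, -38.1).
Normal n = (Outcrop 101→Outcrop 102) × (Outcrop 101→Outcrop 103) = (9270.3, -24409.5, 31552).
So ∂z/∂x = −n_x/n_z = −0.293810218 and ∂z/∂y = −n_y/n_z = 0.773627662.
Intercept c from Outcrop 101: 636 + 108296.98 − 3430876.22 = −3321943.24.
At (368554, 4434664): z_contact = −108284.93 + 3430778.74 − 3321943.24 = 550.57 m.
Depth below ground = 676 − 550.57 = 125.4 m.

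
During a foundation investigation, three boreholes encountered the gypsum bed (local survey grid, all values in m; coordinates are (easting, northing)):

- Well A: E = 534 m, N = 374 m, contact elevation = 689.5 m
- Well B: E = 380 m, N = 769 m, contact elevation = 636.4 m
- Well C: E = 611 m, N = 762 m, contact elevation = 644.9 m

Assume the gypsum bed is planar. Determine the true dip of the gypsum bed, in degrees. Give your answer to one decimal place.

Let the plane be z = a·E + b·N + c.
Well B−Well A: −154a + 395b = −53.1;  Well C−Well A: 77a + 388b = −44.6.
Solving gives a = 0.03311, b = −0.12152.
Gradient magnitude |∇z| = √(a² + b²) = √(0.00110 + 0.01477) = 0.12595.
True dip = arctan(0.12595) = 7.2°, dipping toward NNW (azimuth ≈ 345°).

7.2°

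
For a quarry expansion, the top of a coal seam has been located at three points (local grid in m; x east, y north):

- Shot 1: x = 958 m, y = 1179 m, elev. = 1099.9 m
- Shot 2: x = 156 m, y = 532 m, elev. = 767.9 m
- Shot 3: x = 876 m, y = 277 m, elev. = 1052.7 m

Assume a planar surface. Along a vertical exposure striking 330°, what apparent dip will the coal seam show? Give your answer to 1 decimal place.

Let the plane be z = a·x + b·y + c.
Shot 2−Shot 1: −802a − 647b = −332;  Shot 3−Shot 1: −82a − 902b = −47.2.
Solving gives a = 0.40117, b = 0.01586.
Unit vector along 330° is (sin 330°, cos 330°) = (-0.5000, 0.8660).
Slope in that direction = a·(-0.5000) + b·(0.8660) = −0.18685.
Apparent dip = arctan|0.18685| = 10.6° (true dip is 21.9°, so apparent ≤ true as expected).

10.6°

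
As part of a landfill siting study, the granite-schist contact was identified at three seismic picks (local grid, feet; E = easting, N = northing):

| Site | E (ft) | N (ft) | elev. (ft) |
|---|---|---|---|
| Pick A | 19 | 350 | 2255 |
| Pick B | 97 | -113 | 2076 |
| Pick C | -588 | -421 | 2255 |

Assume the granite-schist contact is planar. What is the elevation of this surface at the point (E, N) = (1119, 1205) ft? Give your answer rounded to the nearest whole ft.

Let the plane be z = a·E + b·N + c.
Pick B−Pick A: 78a − 463b = −179;  Pick C−Pick A: −607a − 771b = 0.
Solving gives a = −0.40451, b = 0.31846.
Then c = 2255 − a·19 − b·350 = 2151.22.
At (1119, 1205): z = −452.6 + 383.7 + 2151.22 = 2082.3 ft.

2082 ft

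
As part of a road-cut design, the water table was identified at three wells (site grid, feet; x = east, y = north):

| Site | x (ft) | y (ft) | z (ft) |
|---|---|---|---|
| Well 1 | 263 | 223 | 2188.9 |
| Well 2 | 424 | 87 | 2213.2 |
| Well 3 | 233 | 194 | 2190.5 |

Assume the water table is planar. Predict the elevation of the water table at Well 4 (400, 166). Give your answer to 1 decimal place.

2203.0 ft

Let the plane be z = a·x + b·y + c.
Well 2−Well 1: 161a − 136b = 24.3;  Well 3−Well 1: −30a − 29b = 1.6.
Solving gives a = 0.05567, b = −0.11277.
Then c = 2188.9 − a·263 − b·223 = 2199.40.
At (400, 166): z = 22.3 − 18.7 + 2199.40 = 2203.0 ft.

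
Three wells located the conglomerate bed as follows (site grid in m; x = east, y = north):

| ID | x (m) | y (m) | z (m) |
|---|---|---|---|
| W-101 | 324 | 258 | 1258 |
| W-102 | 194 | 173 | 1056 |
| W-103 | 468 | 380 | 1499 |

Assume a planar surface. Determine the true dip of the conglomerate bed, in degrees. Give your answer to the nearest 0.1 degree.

52.5°

Let the plane be z = a·x + b·y + c.
W-102−W-101: −130a − 85b = −202;  W-103−W-101: 144a + 122b = 241.
Solving gives a = 1.14890, b = 0.61934.
Gradient magnitude |∇z| = √(a² + b²) = √(1.31996 + 0.38358) = 1.30520.
True dip = arctan(1.30520) = 52.5°, dipping toward WSW (azimuth ≈ 242°).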